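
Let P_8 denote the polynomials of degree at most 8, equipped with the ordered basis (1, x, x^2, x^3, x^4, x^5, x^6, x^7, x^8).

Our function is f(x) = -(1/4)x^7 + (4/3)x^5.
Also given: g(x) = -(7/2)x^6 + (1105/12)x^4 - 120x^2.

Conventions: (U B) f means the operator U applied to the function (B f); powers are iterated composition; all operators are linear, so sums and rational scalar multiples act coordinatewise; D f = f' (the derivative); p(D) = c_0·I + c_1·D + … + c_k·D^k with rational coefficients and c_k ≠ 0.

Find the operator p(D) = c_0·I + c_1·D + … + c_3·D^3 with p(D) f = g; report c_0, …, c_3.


D^0 f = -(1/4)x^7 + (4/3)x^5
D^1 f = -(7/4)x^6 + (20/3)x^4
D^2 f = -(21/2)x^5 + (80/3)x^3
D^3 f = -(105/2)x^4 + 80x^2
matching coefficients of g against c_0 f + c_1 Df + … from the top degree down determines the c_i
solution: c_0 = 0, c_1 = 2, c_2 = 0, c_3 = -3/2

c_0 = 0, c_1 = 2, c_2 = 0, c_3 = -3/2


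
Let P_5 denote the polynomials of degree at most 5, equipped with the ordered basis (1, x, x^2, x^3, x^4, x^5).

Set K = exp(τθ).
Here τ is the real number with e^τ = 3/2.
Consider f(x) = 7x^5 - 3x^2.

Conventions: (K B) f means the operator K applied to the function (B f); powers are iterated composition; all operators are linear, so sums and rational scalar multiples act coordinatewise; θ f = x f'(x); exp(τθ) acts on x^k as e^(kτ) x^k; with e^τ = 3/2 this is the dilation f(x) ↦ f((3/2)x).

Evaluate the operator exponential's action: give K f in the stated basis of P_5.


the result is g(x) = (1701/32)x^5 - (27/4)x^2

exp(τθ) x^k = e^(kτ) x^k; with e^τ = 3/2 this sends x^k to (3/2)^k x^k
x^2 ↦ 9/4 x^2
x^5 ↦ 243/32 x^5
applying this coordinatewise to f: exp(τθ) f = (1701/32)x^5 - (27/4)x^2


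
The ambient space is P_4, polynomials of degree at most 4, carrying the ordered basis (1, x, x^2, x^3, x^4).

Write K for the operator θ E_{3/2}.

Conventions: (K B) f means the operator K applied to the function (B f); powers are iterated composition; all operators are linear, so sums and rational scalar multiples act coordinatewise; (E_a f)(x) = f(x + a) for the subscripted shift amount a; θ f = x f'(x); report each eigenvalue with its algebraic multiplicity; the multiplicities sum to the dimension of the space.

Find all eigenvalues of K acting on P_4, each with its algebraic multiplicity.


λ = 0 (multiplicity 1), λ = 1 (multiplicity 1), λ = 2 (multiplicity 1), λ = 3 (multiplicity 1), λ = 4 (multiplicity 1)

image of 1: 0
image of x: x
image of x^2: 2x^2 + 3x
image of x^3: 3x^3 + 9x^2 + (27/4)x
image of x^4: 4x^4 + 18x^3 + 27x^2 + (27/2)x
the matrix is upper triangular; its diagonal is (0, 1, 2, 3, 4)
for a triangular matrix the eigenvalues are the diagonal entries, with algebraic multiplicity their repetition count


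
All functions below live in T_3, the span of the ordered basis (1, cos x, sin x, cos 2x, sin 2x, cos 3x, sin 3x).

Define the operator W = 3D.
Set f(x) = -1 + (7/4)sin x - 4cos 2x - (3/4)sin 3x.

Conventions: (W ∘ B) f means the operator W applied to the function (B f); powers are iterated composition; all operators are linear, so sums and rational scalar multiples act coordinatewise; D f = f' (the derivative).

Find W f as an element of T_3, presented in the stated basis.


g(x) = (21/4)cos x + 24sin 2x - (27/4)cos 3x

D f = (7/4)cos x + 8sin 2x - (9/4)cos 3x
(3D) f = (21/4)cos x + 24sin 2x - (27/4)cos 3x


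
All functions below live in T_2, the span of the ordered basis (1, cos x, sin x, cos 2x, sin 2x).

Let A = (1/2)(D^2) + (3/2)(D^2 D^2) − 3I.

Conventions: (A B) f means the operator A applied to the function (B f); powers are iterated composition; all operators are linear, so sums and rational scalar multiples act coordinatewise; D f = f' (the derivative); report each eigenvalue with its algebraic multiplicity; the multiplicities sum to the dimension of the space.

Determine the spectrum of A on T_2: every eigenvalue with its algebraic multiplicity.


λ = -3 (multiplicity 1), λ = -2 (multiplicity 2), λ = 19 (multiplicity 2)

image of 1: -3
image of cos x: -2cos x
image of sin x: -2sin x
image of cos 2x: 19cos 2x
image of sin 2x: 19sin 2x
the matrix is diagonal; its diagonal is (-3, -2, -2, 19, 19)
for a triangular matrix the eigenvalues are the diagonal entries, with algebraic multiplicity their repetition count


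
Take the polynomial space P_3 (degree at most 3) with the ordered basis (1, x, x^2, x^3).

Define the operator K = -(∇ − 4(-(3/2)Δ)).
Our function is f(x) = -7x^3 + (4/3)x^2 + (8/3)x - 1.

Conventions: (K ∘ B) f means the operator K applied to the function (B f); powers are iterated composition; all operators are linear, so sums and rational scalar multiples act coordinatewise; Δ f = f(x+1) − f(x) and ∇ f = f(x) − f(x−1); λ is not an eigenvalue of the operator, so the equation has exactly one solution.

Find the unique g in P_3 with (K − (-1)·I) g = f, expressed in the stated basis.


the image equals g(x) = -7x^3 - (437/3)x^2 - (6425/3)x - 15770

write g with unknown coordinates in the stated basis and equate coefficients in (K − (-1)·I) g = f
solving from the highest basis element down gives g = -7x^3 - (437/3)x^2 - (6425/3)x - 15770
check: K g = 147x^2 + (6433/3)x + 15769
so K g − (-1)·g = -7x^3 + (4/3)x^2 + (8/3)x - 1 = f ✓


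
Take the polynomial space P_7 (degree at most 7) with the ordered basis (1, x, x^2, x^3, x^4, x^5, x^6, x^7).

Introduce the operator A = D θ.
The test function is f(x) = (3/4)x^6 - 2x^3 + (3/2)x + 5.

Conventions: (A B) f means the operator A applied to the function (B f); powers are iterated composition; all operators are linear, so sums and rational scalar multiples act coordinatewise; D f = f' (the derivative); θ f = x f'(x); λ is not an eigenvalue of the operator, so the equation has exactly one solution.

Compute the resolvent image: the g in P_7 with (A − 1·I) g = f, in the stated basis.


write g with unknown coordinates in the stated basis and equate coefficients in (A − 1·I) g = f
solving from the highest basis element down gives g = -(3/4)x^6 - 27x^5 - 675x^4 - 10798x^3 - 97182x^2 - (777459/2)x - 777469/2
check: A g = -27x^5 - 675x^4 - 10800x^3 - 97182x^2 - 388728x - 777459/2
so A g − 1·g = (3/4)x^6 - 2x^3 + (3/2)x + 5 = f ✓

the result is g(x) = -(3/4)x^6 - 27x^5 - 675x^4 - 10798x^3 - 97182x^2 - (777459/2)x - 777469/2


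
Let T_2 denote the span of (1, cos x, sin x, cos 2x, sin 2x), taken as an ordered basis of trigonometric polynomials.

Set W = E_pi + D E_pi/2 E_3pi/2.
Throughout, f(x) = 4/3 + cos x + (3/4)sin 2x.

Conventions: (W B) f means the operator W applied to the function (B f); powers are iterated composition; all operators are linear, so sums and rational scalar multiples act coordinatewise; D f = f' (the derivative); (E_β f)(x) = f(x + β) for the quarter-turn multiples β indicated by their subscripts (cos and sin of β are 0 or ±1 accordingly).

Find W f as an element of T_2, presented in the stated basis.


the result is g(x) = 4/3 - cos x - sin x + (3/2)cos 2x + (3/4)sin 2x

E_pi f = 4/3 - cos x + (3/4)sin 2x
E_3pi/2 f = 4/3 + sin x - (3/4)sin 2x
E_pi/2 E_3pi/2 f = 4/3 + cos x + (3/4)sin 2x
D E_pi/2 E_3pi/2 f = -sin x + (3/2)cos 2x
(E_pi + D E_pi/2 E_3pi/2) f = 4/3 - cos x - sin x + (3/2)cos 2x + (3/4)sin 2x


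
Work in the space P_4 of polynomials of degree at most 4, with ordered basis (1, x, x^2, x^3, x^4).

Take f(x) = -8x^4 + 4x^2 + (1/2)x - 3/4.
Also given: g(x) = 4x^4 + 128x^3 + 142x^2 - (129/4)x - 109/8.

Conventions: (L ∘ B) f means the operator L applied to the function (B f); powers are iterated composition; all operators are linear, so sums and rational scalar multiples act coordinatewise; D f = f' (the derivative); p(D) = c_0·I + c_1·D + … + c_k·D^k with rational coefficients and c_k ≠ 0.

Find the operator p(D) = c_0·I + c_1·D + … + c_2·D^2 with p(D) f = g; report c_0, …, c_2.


c_0 = -1/2, c_1 = -4, c_2 = -3/2

D^0 f = -8x^4 + 4x^2 + (1/2)x - 3/4
D^1 f = -32x^3 + 8x + 1/2
D^2 f = -96x^2 + 8
matching coefficients of g against c_0 f + c_1 Df + … from the top degree down determines the c_i
solution: c_0 = -1/2, c_1 = -4, c_2 = -3/2


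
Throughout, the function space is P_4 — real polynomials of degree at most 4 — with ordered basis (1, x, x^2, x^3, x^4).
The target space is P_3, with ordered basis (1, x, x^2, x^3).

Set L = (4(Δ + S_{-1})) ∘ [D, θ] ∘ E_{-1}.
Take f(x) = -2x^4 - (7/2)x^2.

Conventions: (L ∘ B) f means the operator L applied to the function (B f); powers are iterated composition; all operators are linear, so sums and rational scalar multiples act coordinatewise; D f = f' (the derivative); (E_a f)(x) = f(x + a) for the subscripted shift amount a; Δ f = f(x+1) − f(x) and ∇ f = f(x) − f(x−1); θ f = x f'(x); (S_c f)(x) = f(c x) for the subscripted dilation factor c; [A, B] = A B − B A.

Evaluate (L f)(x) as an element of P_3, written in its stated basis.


E_{-1} f = -2x^4 + 8x^3 - (31/2)x^2 + 15x - 11/2
θ E_{-1} f = -8x^4 + 24x^3 - 31x^2 + 15x
D θ E_{-1} f = -32x^3 + 72x^2 - 62x + 15
D E_{-1} f = -8x^3 + 24x^2 - 31x + 15
θ D E_{-1} f = -24x^3 + 48x^2 - 31x
[D, θ] E_{-1} f = -8x^3 + 24x^2 - 31x + 15
Δ ([D, θ] ∘ E_{-1}) f = -24x^2 + 24x - 15
S_{-1} ([D, θ] ∘ E_{-1}) f = 8x^3 + 24x^2 + 31x + 15
(Δ + S_{-1}) ([D, θ] ∘ E_{-1}) f = 8x^3 + 55x
(4(Δ + S_{-1})) ([D, θ] ∘ E_{-1}) f = 32x^3 + 220x

the result is g(x) = 32x^3 + 220x


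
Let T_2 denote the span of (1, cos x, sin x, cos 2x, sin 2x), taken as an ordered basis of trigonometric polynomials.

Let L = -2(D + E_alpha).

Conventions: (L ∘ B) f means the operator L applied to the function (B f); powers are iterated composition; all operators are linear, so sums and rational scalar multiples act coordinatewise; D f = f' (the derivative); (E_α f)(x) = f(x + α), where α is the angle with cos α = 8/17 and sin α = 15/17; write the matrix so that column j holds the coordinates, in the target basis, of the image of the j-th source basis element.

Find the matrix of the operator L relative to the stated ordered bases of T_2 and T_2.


the matrix is [[-2, 0, 0, 0, 0]; [0, -16/17, -64/17, 0, 0]; [0, 64/17, -16/17, 0, 0]; [0, 0, 0, 322/289, -1636/289]; [0, 0, 0, 1636/289, 322/289]] (rows listed top to bottom)

image of 1: -2
image of cos x: -(16/17)cos x + (64/17)sin x
image of sin x: -(64/17)cos x - (16/17)sin x
image of cos 2x: (322/289)cos 2x + (1636/289)sin 2x
image of sin 2x: -(1636/289)cos 2x + (322/289)sin 2x
each image's coordinates form column j of the matrix


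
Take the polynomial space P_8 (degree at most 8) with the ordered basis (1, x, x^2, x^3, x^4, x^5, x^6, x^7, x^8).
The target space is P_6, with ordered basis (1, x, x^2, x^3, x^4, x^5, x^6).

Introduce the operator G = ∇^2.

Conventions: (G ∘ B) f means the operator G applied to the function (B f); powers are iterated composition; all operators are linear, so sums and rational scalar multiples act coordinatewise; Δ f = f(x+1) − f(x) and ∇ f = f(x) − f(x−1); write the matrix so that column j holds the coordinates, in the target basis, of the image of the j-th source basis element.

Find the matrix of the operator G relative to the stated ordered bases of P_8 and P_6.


the matrix is [[0, 0, 2, -6, 14, -30, 62, -126, 254]; [0, 0, 0, 6, -24, 70, -180, 434, -1008]; [0, 0, 0, 0, 12, -60, 210, -630, 1736]; [0, 0, 0, 0, 0, 20, -120, 490, -1680]; [0, 0, 0, 0, 0, 0, 30, -210, 980]; [0, 0, 0, 0, 0, 0, 0, 42, -336]; [0, 0, 0, 0, 0, 0, 0, 0, 56]] (rows listed top to bottom)

image of 1: 0
image of x: 0
image of x^2: 2
image of x^3: 6x - 6
image of x^4: 12x^2 - 24x + 14
image of x^5: 20x^3 - 60x^2 + 70x - 30
image of x^6: 30x^4 - 120x^3 + 210x^2 - 180x + 62
image of x^7: 42x^5 - 210x^4 + 490x^3 - 630x^2 + 434x - 126
image of x^8: 56x^6 - 336x^5 + 980x^4 - 1680x^3 + 1736x^2 - 1008x + 254
each image's coordinates form column j of the matrix


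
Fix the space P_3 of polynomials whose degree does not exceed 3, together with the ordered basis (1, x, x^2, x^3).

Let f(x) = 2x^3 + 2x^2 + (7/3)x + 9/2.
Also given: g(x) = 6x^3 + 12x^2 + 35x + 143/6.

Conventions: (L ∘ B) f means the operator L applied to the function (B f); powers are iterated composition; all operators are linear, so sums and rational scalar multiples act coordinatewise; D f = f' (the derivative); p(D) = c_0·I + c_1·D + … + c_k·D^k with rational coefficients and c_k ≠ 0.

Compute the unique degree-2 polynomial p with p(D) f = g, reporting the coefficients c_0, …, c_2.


c_0 = 3, c_1 = 1, c_2 = 2

D^0 f = 2x^3 + 2x^2 + (7/3)x + 9/2
D^1 f = 6x^2 + 4x + 7/3
D^2 f = 12x + 4
matching coefficients of g against c_0 f + c_1 Df + … from the top degree down determines the c_i
solution: c_0 = 3, c_1 = 1, c_2 = 2


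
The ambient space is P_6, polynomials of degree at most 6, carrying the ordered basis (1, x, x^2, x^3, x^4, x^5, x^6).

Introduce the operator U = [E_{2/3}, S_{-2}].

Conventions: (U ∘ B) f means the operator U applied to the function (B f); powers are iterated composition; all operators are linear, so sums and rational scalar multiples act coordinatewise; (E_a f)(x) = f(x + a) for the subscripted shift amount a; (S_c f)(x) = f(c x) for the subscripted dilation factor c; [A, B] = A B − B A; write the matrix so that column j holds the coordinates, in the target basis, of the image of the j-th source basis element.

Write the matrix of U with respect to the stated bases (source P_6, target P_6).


the matrix is [[0, -2, 4/3, -8/3, 80/27, -352/81, 448/81]; [0, 0, 8, -8, 64/3, -800/27, 1408/27]; [0, 0, 0, -24, 32, -320/3, 1600/9]; [0, 0, 0, 0, 64, -320/3, 1280/3]; [0, 0, 0, 0, 0, -160, 320]; [0, 0, 0, 0, 0, 0, 384]; [0, 0, 0, 0, 0, 0, 0]] (rows listed top to bottom)

image of 1: 0
image of x: -2
image of x^2: 8x + 4/3
image of x^3: -24x^2 - 8x - 8/3
image of x^4: 64x^3 + 32x^2 + (64/3)x + 80/27
image of x^5: -160x^4 - (320/3)x^3 - (320/3)x^2 - (800/27)x - 352/81
image of x^6: 384x^5 + 320x^4 + (1280/3)x^3 + (1600/9)x^2 + (1408/27)x + 448/81
each image's coordinates form column j of the matrix


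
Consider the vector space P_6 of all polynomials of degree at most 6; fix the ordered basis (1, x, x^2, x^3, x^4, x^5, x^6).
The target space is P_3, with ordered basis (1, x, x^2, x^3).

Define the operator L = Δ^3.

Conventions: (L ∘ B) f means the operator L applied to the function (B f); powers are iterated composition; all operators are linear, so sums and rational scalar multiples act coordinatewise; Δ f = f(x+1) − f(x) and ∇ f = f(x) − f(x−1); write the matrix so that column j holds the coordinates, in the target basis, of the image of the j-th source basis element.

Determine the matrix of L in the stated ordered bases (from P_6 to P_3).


the matrix is [[0, 0, 0, 6, 36, 150, 540]; [0, 0, 0, 0, 24, 180, 900]; [0, 0, 0, 0, 0, 60, 540]; [0, 0, 0, 0, 0, 0, 120]] (rows listed top to bottom)

image of 1: 0
image of x: 0
image of x^2: 0
image of x^3: 6
image of x^4: 24x + 36
image of x^5: 60x^2 + 180x + 150
image of x^6: 120x^3 + 540x^2 + 900x + 540
each image's coordinates form column j of the matrix


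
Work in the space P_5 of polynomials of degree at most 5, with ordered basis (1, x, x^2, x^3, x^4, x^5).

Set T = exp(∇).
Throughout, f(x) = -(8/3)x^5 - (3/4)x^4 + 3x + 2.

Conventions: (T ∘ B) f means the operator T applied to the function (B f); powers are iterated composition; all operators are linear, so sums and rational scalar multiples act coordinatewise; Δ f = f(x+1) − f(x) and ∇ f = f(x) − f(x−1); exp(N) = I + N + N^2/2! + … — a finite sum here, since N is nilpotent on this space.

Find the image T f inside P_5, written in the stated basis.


order-1 term: -(40/3)x^4 + (71/3)x^3 - (133/6)x^2 + (31/3)x + 13/12
order-2 term: -(80/3)x^3 + (151/2)x^2 - (253/3)x + 139/4
order-3 term: -(80/3)x^2 + 77x - 373/6
order-4 term: -(40/3)x + 311/12
order-5 term: -8/3
the series for exp(∇) f terminates at order 5
exp(∇) f = -(8/3)x^5 - (169/12)x^4 - 3x^3 + (80/3)x^2 - (22/3)x - 13/12

the image equals g(x) = -(8/3)x^5 - (169/12)x^4 - 3x^3 + (80/3)x^2 - (22/3)x - 13/12


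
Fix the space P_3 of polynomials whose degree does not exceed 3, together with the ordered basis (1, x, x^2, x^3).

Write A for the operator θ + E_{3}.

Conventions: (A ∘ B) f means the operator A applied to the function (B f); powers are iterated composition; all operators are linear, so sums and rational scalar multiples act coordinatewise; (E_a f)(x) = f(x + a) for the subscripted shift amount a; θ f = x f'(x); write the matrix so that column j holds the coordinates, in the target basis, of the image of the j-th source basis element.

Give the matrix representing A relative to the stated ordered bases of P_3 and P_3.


image of 1: 1
image of x: 2x + 3
image of x^2: 3x^2 + 6x + 9
image of x^3: 4x^3 + 9x^2 + 27x + 27
each image's coordinates form column j of the matrix

the matrix is [[1, 3, 9, 27]; [0, 2, 6, 27]; [0, 0, 3, 9]; [0, 0, 0, 4]] (rows listed top to bottom)


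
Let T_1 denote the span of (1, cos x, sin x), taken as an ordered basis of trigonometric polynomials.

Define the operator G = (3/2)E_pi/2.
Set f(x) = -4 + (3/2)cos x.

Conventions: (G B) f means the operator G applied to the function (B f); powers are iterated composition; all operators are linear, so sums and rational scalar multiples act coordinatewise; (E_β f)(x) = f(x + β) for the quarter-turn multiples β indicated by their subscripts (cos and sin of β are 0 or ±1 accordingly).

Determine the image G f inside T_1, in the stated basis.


the image equals g(x) = -6 - (9/4)sin x

E_pi/2 f = -4 - (3/2)sin x
((3/2)E_pi/2) f = -6 - (9/4)sin x


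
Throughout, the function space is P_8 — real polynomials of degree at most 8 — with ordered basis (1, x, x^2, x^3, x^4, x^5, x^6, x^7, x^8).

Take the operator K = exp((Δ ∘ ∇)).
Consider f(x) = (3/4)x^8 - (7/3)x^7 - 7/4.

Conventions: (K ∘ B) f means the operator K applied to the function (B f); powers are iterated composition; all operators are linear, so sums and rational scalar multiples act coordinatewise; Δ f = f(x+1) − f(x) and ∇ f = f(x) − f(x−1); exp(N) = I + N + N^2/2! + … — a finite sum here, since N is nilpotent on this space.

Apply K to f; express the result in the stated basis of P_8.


order-1 term: 42x^6 - 98x^5 + 105x^4 - (490/3)x^3 + 42x^2 - (98/3)x + 3/2
order-2 term: 630x^4 - 980x^3 + 1260x^2 - 980x + 189
order-3 term: 2520x^2 - 1960x + 1260
order-4 term: 1260
the series for exp((Δ ∘ ∇)) f terminates at order 4
exp((Δ ∘ ∇)) f = (3/4)x^8 - (7/3)x^7 + 42x^6 - 98x^5 + 735x^4 - (3430/3)x^3 + 3822x^2 - (8918/3)x + 10835/4

the result is g(x) = (3/4)x^8 - (7/3)x^7 + 42x^6 - 98x^5 + 735x^4 - (3430/3)x^3 + 3822x^2 - (8918/3)x + 10835/4


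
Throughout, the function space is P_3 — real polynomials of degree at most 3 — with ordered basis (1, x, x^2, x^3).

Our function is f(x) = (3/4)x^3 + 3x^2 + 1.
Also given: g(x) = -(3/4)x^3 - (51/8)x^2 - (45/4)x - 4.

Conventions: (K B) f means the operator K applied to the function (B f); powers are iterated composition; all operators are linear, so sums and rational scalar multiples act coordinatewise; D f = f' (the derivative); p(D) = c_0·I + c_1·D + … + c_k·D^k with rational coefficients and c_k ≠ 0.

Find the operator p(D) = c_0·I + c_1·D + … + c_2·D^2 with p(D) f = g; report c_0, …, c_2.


p(D) = -I − (3/2)·D − (1/2)·D^2, i.e. c_0 = -1, c_1 = -3/2, c_2 = -1/2

D^0 f = (3/4)x^3 + 3x^2 + 1
D^1 f = (9/4)x^2 + 6x
D^2 f = (9/2)x + 6
matching coefficients of g against c_0 f + c_1 Df + … from the top degree down determines the c_i
solution: c_0 = -1, c_1 = -3/2, c_2 = -1/2


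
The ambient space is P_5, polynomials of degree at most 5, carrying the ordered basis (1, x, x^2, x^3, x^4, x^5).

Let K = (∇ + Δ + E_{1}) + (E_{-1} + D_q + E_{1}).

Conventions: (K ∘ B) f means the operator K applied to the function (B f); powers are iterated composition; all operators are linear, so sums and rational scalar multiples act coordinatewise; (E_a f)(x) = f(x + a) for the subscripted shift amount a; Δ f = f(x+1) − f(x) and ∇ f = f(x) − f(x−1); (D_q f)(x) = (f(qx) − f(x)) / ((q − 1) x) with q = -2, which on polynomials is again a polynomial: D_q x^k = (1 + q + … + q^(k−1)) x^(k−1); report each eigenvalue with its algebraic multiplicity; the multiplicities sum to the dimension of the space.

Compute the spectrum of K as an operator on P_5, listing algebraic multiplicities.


λ = 3 (multiplicity 6)

image of 1: 3
image of x: 3x + 4
image of x^2: 3x^2 + 5x + 3
image of x^3: 3x^3 + 12x^2 + 9x + 3
image of x^4: 3x^4 + 7x^3 + 18x^2 + 12x + 3
image of x^5: 3x^5 + 26x^4 + 30x^3 + 30x^2 + 15x + 3
the matrix is upper triangular; its diagonal is (3, 3, 3, 3, 3, 3)
for a triangular matrix the eigenvalues are the diagonal entries, with algebraic multiplicity their repetition count


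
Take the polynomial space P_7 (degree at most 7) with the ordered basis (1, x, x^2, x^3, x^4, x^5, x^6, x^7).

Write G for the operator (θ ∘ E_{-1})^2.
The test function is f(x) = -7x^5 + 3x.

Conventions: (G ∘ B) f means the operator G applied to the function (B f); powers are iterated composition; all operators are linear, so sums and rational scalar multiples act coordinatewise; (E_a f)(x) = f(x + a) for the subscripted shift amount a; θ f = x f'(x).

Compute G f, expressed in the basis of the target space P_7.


the result is g(x) = -175x^5 + 1260x^4 - 3360x^3 + 3920x^2 - 1677x

E_{-1} f = -7x^5 + 35x^4 - 70x^3 + 70x^2 - 32x + 4
θ E_{-1} f = -35x^5 + 140x^4 - 210x^3 + 140x^2 - 32x
E_{-1} (θ ∘ E_{-1}) f = -35x^5 + 315x^4 - 1120x^3 + 1960x^2 - 1677x + 557
θ E_{-1} (θ ∘ E_{-1}) f = -175x^5 + 1260x^4 - 3360x^3 + 3920x^2 - 1677x


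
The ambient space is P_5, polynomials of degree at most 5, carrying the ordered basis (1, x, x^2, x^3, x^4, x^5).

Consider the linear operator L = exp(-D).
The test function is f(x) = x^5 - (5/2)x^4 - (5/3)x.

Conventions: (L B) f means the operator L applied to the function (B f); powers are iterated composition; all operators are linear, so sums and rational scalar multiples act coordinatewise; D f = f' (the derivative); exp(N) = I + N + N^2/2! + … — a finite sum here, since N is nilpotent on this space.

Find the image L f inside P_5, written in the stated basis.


g(x) = x^5 - (15/2)x^4 + 20x^3 - 25x^2 + (40/3)x - 11/6

order-1 term: -5x^4 + 10x^3 + 5/3
order-2 term: 10x^3 - 15x^2
order-3 term: -10x^2 + 10x
order-4 term: 5x - 5/2
order-5 term: -1
the series for exp(-D) f terminates at order 5
exp(-D) f = x^5 - (15/2)x^4 + 20x^3 - 25x^2 + (40/3)x - 11/6


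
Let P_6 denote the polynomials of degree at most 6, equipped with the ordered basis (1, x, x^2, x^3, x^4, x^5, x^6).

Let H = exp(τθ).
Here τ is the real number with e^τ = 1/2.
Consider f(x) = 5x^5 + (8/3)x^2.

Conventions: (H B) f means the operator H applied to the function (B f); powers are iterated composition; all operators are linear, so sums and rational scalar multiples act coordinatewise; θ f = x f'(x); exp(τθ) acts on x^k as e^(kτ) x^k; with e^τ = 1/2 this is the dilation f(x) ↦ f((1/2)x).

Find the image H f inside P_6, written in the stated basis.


g(x) = (5/32)x^5 + (2/3)x^2

exp(τθ) x^k = e^(kτ) x^k; with e^τ = 1/2 this sends x^k to (1/2)^k x^k
x^2 ↦ 1/4 x^2
x^5 ↦ 1/32 x^5
applying this coordinatewise to f: exp(τθ) f = (5/32)x^5 + (2/3)x^2


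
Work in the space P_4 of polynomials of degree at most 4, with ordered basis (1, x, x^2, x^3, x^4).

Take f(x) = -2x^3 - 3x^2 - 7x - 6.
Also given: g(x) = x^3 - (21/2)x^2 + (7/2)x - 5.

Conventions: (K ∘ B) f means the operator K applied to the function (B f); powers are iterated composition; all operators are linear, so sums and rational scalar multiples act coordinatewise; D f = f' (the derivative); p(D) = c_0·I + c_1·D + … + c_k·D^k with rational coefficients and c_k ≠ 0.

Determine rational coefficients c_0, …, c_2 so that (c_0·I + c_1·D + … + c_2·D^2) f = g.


p(D) = -(1/2)·I + 2·D − D^2, i.e. c_0 = -1/2, c_1 = 2, c_2 = -1

D^0 f = -2x^3 - 3x^2 - 7x - 6
D^1 f = -6x^2 - 6x - 7
D^2 f = -12x - 6
matching coefficients of g against c_0 f + c_1 Df + … from the top degree down determines the c_i
solution: c_0 = -1/2, c_1 = 2, c_2 = -1


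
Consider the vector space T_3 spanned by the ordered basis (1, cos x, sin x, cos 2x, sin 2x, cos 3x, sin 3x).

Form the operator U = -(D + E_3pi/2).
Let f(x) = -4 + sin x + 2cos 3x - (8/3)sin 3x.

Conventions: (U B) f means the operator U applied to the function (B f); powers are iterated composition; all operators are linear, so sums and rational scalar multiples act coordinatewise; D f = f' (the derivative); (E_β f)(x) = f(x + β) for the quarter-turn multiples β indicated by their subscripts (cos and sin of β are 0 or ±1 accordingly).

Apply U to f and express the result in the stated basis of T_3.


the result is g(x) = 4 + (32/3)cos 3x + 8sin 3x

D f = cos x - 8cos 3x - 6sin 3x
E_3pi/2 f = -4 - cos x - (8/3)cos 3x - 2sin 3x
(D + E_3pi/2) f = -4 - (32/3)cos 3x - 8sin 3x
(-(D + E_3pi/2)) f = 4 + (32/3)cos 3x + 8sin 3x


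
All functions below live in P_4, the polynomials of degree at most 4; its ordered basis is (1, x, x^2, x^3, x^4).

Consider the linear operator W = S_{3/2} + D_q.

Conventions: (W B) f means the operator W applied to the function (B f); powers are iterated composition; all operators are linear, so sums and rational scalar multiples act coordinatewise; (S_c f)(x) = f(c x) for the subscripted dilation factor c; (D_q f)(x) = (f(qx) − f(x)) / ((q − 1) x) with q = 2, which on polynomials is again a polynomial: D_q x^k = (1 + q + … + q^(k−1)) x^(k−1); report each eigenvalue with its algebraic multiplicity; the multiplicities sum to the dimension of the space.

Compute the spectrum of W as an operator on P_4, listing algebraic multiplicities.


λ = 1 (multiplicity 1), λ = 3/2 (multiplicity 1), λ = 9/4 (multiplicity 1), λ = 27/8 (multiplicity 1), λ = 81/16 (multiplicity 1)

image of 1: 1
image of x: (3/2)x + 1
image of x^2: (9/4)x^2 + 3x
image of x^3: (27/8)x^3 + 7x^2
image of x^4: (81/16)x^4 + 15x^3
the matrix is upper triangular; its diagonal is (1, 3/2, 9/4, 27/8, 81/16)
for a triangular matrix the eigenvalues are the diagonal entries, with algebraic multiplicity their repetition count


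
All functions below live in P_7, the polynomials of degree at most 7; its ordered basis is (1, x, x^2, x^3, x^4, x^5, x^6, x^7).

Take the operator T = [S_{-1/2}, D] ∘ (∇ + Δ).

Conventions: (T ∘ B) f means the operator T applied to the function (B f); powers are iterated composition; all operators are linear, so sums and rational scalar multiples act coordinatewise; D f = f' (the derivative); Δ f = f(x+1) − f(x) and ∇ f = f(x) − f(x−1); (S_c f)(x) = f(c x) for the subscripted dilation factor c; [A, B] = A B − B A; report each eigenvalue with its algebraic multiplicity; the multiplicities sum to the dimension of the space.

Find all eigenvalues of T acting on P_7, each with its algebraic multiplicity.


λ = 0 (multiplicity 8)

image of 1: 0
image of x: 0
image of x^2: 6
image of x^3: -9x
image of x^4: 9x^2 + 12
image of x^5: -(15/2)x^3 - 30x
image of x^6: (45/8)x^4 + 45x^2 + 18
image of x^7: -(63/16)x^5 - (105/2)x^3 - 63x
the matrix is upper triangular; its diagonal is (0, 0, 0, 0, 0, 0, 0, 0)
for a triangular matrix the eigenvalues are the diagonal entries, with algebraic multiplicity their repetition count


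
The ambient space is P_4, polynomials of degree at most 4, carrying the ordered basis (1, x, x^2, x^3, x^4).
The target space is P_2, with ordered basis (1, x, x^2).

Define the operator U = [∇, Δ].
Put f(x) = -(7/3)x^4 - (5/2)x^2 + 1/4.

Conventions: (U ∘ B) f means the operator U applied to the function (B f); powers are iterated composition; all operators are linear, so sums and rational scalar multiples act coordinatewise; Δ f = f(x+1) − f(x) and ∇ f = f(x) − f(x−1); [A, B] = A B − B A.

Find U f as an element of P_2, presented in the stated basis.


the image equals g(x) = 0

Δ f = -(28/3)x^3 - 14x^2 - (43/3)x - 29/6
∇ Δ f = -28x^2 - 29/3
∇ f = -(28/3)x^3 + 14x^2 - (43/3)x + 29/6
Δ ∇ f = -28x^2 - 29/3
[∇, Δ] f = 0


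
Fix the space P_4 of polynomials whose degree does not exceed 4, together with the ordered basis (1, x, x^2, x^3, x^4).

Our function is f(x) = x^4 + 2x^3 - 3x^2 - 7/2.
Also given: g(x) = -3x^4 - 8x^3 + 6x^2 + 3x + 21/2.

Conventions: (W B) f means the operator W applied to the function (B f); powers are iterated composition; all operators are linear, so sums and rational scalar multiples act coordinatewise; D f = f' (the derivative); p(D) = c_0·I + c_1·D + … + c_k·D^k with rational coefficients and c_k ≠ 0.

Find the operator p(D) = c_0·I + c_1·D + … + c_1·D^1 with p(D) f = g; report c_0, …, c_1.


D^0 f = x^4 + 2x^3 - 3x^2 - 7/2
D^1 f = 4x^3 + 6x^2 - 6x
matching coefficients of g against c_0 f + c_1 Df + … from the top degree down determines the c_i
solution: c_0 = -3, c_1 = -1/2

p(D) = -3·I − (1/2)·D, i.e. c_0 = -3, c_1 = -1/2


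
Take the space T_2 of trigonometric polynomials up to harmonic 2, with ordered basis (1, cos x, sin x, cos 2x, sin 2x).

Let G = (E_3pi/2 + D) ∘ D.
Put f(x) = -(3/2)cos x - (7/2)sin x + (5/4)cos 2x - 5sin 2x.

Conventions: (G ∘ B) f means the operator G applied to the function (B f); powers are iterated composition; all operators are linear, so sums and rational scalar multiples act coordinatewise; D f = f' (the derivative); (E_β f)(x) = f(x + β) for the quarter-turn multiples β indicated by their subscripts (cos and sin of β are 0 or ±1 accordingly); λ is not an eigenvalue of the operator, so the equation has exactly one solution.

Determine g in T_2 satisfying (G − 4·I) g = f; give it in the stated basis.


the image equals g(x) = (3/8)cos x + (7/8)sin x - (5/17)cos 2x + (75/136)sin 2x

write g with unknown coordinates in the stated basis and equate coefficients in (G − 4·I) g = f
solving from the highest basis element down gives g = (3/8)cos x + (7/8)sin x - (5/17)cos 2x + (75/136)sin 2x
check: G g = (5/68)cos 2x - (95/34)sin 2x
so G g − 4·g = -(3/2)cos x - (7/2)sin x + (5/4)cos 2x - 5sin 2x = f ✓


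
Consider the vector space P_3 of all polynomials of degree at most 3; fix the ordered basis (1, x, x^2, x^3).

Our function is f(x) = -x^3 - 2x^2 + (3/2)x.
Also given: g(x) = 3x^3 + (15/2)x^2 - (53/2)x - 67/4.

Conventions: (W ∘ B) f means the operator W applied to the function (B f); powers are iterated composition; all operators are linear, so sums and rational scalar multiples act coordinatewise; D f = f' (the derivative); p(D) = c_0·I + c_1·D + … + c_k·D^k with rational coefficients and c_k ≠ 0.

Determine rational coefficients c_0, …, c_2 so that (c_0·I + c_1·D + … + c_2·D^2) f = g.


D^0 f = -x^3 - 2x^2 + (3/2)x
D^1 f = -3x^2 - 4x + 3/2
D^2 f = -6x - 4
matching coefficients of g against c_0 f + c_1 Df + … from the top degree down determines the c_i
solution: c_0 = -3, c_1 = -1/2, c_2 = 4

p(D) = -3·I − (1/2)·D + 4·D^2, i.e. c_0 = -3, c_1 = -1/2, c_2 = 4


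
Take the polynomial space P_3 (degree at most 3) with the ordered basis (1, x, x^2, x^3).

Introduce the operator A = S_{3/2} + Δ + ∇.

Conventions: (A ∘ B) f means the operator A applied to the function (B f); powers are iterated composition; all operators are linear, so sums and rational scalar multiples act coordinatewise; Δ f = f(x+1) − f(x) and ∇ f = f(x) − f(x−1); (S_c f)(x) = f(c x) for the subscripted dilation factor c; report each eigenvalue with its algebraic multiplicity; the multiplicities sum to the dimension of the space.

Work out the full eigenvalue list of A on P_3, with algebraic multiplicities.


λ = 1 (multiplicity 1), λ = 3/2 (multiplicity 1), λ = 9/4 (multiplicity 1), λ = 27/8 (multiplicity 1)

image of 1: 1
image of x: (3/2)x + 2
image of x^2: (9/4)x^2 + 4x
image of x^3: (27/8)x^3 + 6x^2 + 2
the matrix is upper triangular; its diagonal is (1, 3/2, 9/4, 27/8)
for a triangular matrix the eigenvalues are the diagonal entries, with algebraic multiplicity their repetition count


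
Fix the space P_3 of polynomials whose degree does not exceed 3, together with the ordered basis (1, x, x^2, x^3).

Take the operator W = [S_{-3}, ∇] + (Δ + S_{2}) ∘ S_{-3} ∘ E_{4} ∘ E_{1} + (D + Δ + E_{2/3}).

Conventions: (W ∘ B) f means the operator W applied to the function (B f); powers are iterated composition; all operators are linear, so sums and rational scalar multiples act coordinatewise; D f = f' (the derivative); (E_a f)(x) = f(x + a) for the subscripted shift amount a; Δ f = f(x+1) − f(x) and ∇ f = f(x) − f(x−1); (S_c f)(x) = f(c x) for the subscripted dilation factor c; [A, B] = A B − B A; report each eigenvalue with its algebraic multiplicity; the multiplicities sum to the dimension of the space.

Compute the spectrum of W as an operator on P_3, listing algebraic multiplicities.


image of 1: 2
image of x: -5x + 26/3
image of x^2: 37x^2 - (182/3)x + 121/9
image of x^3: -215x^3 + 575x^2 - (986/3)x + 1007/27
the matrix is upper triangular; its diagonal is (2, -5, 37, -215)
for a triangular matrix the eigenvalues are the diagonal entries, with algebraic multiplicity their repetition count

λ = -215 (multiplicity 1), λ = -5 (multiplicity 1), λ = 2 (multiplicity 1), λ = 37 (multiplicity 1)


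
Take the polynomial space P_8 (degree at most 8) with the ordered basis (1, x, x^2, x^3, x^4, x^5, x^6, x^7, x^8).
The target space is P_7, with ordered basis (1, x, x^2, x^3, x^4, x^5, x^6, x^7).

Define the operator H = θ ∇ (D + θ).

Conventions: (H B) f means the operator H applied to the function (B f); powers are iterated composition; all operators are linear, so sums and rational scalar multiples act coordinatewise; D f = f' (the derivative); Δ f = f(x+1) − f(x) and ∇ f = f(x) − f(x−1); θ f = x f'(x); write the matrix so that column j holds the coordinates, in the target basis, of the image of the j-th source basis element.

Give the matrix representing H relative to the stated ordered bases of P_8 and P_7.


the matrix is [[0, 0, 0, 0, 0, 0, 0, 0, 0]; [0, 0, 4, -3, 4, -5, 6, -7, 8]; [0, 0, 0, 18, -24, 40, -60, 84, -112]; [0, 0, 0, 0, 48, -90, 180, -315, 504]; [0, 0, 0, 0, 0, 100, -240, 560, -1120]; [0, 0, 0, 0, 0, 0, 180, -525, 1400]; [0, 0, 0, 0, 0, 0, 0, 294, -1008]; [0, 0, 0, 0, 0, 0, 0, 0, 448]] (rows listed top to bottom)

image of 1: 0
image of x: 0
image of x^2: 4x
image of x^3: 18x^2 - 3x
image of x^4: 48x^3 - 24x^2 + 4x
image of x^5: 100x^4 - 90x^3 + 40x^2 - 5x
image of x^6: 180x^5 - 240x^4 + 180x^3 - 60x^2 + 6x
image of x^7: 294x^6 - 525x^5 + 560x^4 - 315x^3 + 84x^2 - 7x
image of x^8: 448x^7 - 1008x^6 + 1400x^5 - 1120x^4 + 504x^3 - 112x^2 + 8x
each image's coordinates form column j of the matrix


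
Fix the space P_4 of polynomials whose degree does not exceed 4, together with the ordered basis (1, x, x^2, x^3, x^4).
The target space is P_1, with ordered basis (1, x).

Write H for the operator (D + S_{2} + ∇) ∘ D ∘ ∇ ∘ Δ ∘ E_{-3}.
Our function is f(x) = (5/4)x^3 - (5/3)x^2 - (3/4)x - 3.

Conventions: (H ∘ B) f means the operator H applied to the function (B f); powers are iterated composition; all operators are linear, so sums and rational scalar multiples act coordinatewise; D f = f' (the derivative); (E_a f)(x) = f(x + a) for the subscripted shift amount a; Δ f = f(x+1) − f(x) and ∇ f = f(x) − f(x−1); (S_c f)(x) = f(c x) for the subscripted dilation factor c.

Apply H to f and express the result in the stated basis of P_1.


the image equals g(x) = 15/2

E_{-3} f = (5/4)x^3 - (155/12)x^2 + 43x - 99/2
Δ E_{-3} f = (15/4)x^2 - (265/12)x + 94/3
∇ Δ E_{-3} f = (15/2)x - 155/6
D (∇ ∘ Δ ∘ E_{-3}) f = 15/2
D D (∇ ∘ Δ ∘ E_{-3}) f = 0
S_{2} D (∇ ∘ Δ ∘ E_{-3}) f = 15/2
∇ D (∇ ∘ Δ ∘ E_{-3}) f = 0
(D + S_{2} + ∇) D (∇ ∘ Δ ∘ E_{-3}) f = 15/2


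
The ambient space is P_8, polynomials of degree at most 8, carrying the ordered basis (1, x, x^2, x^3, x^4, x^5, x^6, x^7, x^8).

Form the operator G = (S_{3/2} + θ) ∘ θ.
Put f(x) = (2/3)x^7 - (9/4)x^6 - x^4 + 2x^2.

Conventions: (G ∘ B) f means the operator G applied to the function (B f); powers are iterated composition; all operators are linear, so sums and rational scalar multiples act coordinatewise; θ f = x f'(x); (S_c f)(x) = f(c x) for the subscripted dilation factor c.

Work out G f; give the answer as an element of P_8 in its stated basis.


θ f = (14/3)x^7 - (27/2)x^6 - 4x^4 + 4x^2
S_{3/2} θ f = (5103/64)x^7 - (19683/128)x^6 - (81/4)x^4 + 9x^2
θ θ f = (98/3)x^7 - 81x^6 - 16x^4 + 8x^2
(S_{3/2} + θ) θ f = (21581/192)x^7 - (30051/128)x^6 - (145/4)x^4 + 17x^2

the result is g(x) = (21581/192)x^7 - (30051/128)x^6 - (145/4)x^4 + 17x^2


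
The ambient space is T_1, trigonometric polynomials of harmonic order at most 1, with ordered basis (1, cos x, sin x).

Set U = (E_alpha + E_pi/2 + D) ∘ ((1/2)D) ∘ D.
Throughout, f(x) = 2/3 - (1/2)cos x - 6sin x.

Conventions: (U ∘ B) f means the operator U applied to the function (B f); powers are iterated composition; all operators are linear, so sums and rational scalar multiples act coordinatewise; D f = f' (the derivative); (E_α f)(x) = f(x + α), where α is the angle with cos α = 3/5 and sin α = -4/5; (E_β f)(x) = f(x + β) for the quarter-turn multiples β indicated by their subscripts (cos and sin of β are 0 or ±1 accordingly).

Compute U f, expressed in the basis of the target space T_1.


the image equals g(x) = (15/4)cos x + (3/2)sin x

D f = -6cos x + (1/2)sin x
D D f = (1/2)cos x + 6sin x
((1/2)D) D f = (1/4)cos x + 3sin x
E_alpha (((1/2)D) ∘ D) f = -(9/4)cos x + 2sin x
E_pi/2 (((1/2)D) ∘ D) f = 3cos x - (1/4)sin x
D (((1/2)D) ∘ D) f = 3cos x - (1/4)sin x
(E_alpha + E_pi/2 + D) (((1/2)D) ∘ D) f = (15/4)cos x + (3/2)sin x


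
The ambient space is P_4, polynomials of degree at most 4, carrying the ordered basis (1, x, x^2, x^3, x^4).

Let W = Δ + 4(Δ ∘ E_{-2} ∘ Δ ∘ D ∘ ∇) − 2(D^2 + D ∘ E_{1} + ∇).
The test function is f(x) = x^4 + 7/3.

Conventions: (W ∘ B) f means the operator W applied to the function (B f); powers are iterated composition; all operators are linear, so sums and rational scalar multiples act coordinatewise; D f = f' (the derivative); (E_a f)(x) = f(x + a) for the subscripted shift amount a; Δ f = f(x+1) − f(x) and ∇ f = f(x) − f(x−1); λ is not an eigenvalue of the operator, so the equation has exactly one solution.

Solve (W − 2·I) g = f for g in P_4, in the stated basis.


the image equals g(x) = -(1/2)x^4 + 3x^3 - 6x^2 + (5/2)x - 139/6

write g with unknown coordinates in the stated basis and equate coefficients in (W − 2·I) g = f
solving from the highest basis element down gives g = -(1/2)x^4 + 3x^3 - 6x^2 + (5/2)x - 139/6
check: W g = 6x^3 - 12x^2 + 5x - 44
so W g − 2·g = x^4 + 7/3 = f ✓


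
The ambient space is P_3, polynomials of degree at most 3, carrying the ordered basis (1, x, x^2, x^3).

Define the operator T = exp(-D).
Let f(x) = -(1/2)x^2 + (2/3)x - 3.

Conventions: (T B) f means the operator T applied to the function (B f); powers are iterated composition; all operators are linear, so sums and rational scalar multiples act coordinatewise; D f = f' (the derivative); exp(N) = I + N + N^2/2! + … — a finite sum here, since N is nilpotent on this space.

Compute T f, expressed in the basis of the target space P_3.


order-1 term: x - 2/3
order-2 term: -1/2
the series for exp(-D) f terminates at order 2
exp(-D) f = -(1/2)x^2 + (5/3)x - 25/6

the image equals g(x) = -(1/2)x^2 + (5/3)x - 25/6


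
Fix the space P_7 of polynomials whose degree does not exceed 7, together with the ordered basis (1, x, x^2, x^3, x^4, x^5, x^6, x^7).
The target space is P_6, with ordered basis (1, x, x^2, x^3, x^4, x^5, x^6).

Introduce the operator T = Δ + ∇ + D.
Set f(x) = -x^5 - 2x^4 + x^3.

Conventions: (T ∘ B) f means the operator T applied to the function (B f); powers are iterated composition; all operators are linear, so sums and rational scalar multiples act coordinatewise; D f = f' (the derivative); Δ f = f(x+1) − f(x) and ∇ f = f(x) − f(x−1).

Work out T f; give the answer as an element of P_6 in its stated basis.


the result is g(x) = -15x^4 - 24x^3 - 11x^2 - 16x

Δ f = -5x^4 - 18x^3 - 19x^2 - 10x - 2
∇ f = -5x^4 + 2x^3 + 5x^2 - 6x + 2
D f = -5x^4 - 8x^3 + 3x^2
(Δ + ∇ + D) f = -15x^4 - 24x^3 - 11x^2 - 16x
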